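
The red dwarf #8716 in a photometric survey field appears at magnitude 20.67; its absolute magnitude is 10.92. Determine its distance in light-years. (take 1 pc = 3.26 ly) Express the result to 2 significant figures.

μ = m − M = 9.750
m − M = 5 log₁₀ d − 5
log₁₀ d = (m − M)/5 + 1 = 2.9500
d = 10^2.9500 = 891.3 pc
= 2905 ly

d ≈ 2900 ly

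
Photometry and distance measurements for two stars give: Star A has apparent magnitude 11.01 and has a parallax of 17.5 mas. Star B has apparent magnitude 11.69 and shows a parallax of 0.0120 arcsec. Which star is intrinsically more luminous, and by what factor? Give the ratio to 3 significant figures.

Star B is more luminous, by a factor of 1.14.

Star A: p = 17.5 mas = 0.0175″ → d = 1/p = 57.14 pc
Star A: M = m − 5 log₁₀ d + 5 = 11.01 − 5·1.7570 + 5 = 7.225
Star B: d = 1/p = 1/0.0120″ = 83.33 pc
Star B: M = m − 5 log₁₀ d + 5 = 11.69 − 5·1.9208 + 5 = 7.086
ΔM = M_A − M_B = 7.225 − (7.086) = 0.139; smaller M is more luminous → Star B.
L ratio = 10^(0.4 |ΔM|) = 10^0.056 = 1.137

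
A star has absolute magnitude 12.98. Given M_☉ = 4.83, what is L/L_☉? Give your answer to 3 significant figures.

M − M_☉ = 12.98 − 4.83 = 8.150
L/L_☉ = 10^(−0.4 (M − M_☉)) = 10^-3.260 = 5.495×10^-4

L/L_☉ ≈ 5.50×10^-4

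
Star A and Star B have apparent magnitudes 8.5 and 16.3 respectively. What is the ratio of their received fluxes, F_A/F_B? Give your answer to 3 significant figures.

F_A/F_B ≈ 1320

Δm = 8.5 − (16.3) = -7.8
Flux ratio = 10^(−0.4 Δm) = 10^(−0.4 × -7.8) = 10^3.120 = 1318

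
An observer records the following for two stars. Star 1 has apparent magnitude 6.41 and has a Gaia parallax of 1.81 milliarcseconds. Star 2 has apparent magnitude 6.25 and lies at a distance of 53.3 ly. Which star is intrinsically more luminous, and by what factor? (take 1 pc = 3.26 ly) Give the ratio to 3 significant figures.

Star 1 is more luminous, by a factor of 985.

Star 1: p = 1.81 mas = 1.81×10^-3″ → d = 1/p = 552.5 pc
Star 1: M = m − 5 log₁₀ d + 5 = 6.41 − 5·2.7423 + 5 = -2.302
Star 2: d = 53.3 ly / 3.26 = 16.35 pc
Star 2: M = m − 5 log₁₀ d + 5 = 6.25 − 5·1.2135 + 5 = 5.182
ΔM = M_1 − M_2 = -2.302 − (5.182) = -7.484; smaller M is more luminous → Star 1.
L ratio = 10^(0.4 |ΔM|) = 10^2.994 = 985.4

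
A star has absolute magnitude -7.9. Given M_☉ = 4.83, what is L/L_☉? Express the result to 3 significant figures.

L/L_☉ ≈ 124000

M − M_☉ = -7.9 − 4.83 = -12.730
L/L_☉ = 10^(−0.4 (M − M_☉)) = 10^5.092 = 123600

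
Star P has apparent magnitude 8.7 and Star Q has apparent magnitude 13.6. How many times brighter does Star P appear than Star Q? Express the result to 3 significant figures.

91.2

Magnitude difference = -4.9
Flux ratio = 10^(−0.4 Δm) = 10^(−0.4 × -4.9) = 10^1.960 = 91.20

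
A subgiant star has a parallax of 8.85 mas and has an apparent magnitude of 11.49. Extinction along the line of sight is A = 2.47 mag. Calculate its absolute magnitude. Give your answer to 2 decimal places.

p = 8.85 mas = 8.85×10^-3″ → d = 1/p = 113.0 pc
5 log₁₀(d/10 pc) = 5 log₁₀(113.0) − 5 = 5.265
M = m − 5 log₁₀(d/10) − A = 11.49 − 5.265 − 2.47 = 3.755

M ≈ 3.75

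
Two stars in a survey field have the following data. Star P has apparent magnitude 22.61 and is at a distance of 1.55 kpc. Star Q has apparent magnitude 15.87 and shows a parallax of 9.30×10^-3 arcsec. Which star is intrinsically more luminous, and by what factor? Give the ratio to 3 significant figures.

Star Q is more luminous, by a factor of 2.39.

Star P: d = 1.55 kpc = 1550 pc
Star P: M = m − 5 log₁₀ d + 5 = 22.61 − 5·3.1903 + 5 = 11.658
Star Q: d = 1/p = 1/9.30×10^-3″ = 107.5 pc
Star Q: M = m − 5 log₁₀ d + 5 = 15.87 − 5·2.0315 + 5 = 10.712
ΔM = M_P − M_Q = 11.658 − (10.712) = 0.946; smaller M is more luminous → Star Q.
L ratio = 10^(0.4 |ΔM|) = 10^0.378 = 2.390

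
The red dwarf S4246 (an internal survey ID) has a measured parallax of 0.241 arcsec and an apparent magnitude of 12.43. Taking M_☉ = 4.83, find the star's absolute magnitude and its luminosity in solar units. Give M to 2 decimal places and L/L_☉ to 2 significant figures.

M ≈ 14.34; L/L_☉ ≈ 1.6×10^-4

d = 1/p = 1/0.241″ = 4.149 pc
M = m − 5 log₁₀ d + 5 = 12.43 − 5·0.6180 + 5 = 14.340
M − M_☉ = 14.340 − 4.83 = 9.510
L/L_☉ = 10^(−0.4 × 9.510) = 1.570×10^-4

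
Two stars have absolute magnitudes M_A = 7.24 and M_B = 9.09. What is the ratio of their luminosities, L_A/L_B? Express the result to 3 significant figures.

L_A/L_B ≈ 5.50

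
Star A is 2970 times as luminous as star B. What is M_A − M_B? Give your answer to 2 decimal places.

M_A − M_B ≈ -8.68

Pogson: ΔM = −2.5 log₁₀(ratio) = −2.5 log₁₀(2970) = −2.5 × 3.4728 = -8.682
Star A is brighter, so it has the smaller magnitude: the difference is negative.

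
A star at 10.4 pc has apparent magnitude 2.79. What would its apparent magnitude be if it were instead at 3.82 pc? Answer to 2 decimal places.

m ≈ 0.62

Flux ∝ 1/d², so Δm = 5 log₁₀(d₂/d₁) = 5 log₁₀(3.82/10.4) = -2.175
m₂ = m₁ + Δm = 2.79 + (-2.175) = 0.615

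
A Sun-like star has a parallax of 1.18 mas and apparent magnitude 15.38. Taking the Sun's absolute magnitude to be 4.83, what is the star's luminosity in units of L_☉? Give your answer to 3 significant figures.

d = 1/p = 1000/1.18 mas = 847.5 pc
M = m − 5 log₁₀ d + 5 = 15.38 − 5·2.9281 + 5 = 5.739
M − M_☉ = 5.739 − 4.83 = 0.909
L/L_☉ = 10^(−0.4 × 0.909) = 0.4327

L/L_☉ ≈ 0.433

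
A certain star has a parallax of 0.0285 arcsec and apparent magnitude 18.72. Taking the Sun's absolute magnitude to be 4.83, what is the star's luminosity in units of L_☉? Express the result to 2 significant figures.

d = 1/p = 1/0.0285″ = 35.09 pc
M = m − 5 log₁₀ d + 5 = 18.72 − 5·1.5452 + 5 = 15.994
M − M_☉ = 15.994 − 4.83 = 11.164
L/L_☉ = 10^(−0.4 × 11.164) = 3.422×10^-5

L/L_☉ ≈ 3.4×10^-5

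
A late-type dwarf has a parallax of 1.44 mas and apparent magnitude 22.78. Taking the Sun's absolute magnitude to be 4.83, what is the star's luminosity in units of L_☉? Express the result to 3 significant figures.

d = 1/p = 1000/1.44 mas = 694.4 pc
M = m − 5 log₁₀ d + 5 = 22.78 − 5·2.8416 + 5 = 13.572
M − M_☉ = 13.572 − 4.83 = 8.742
L/L_☉ = 10^(−0.4 × 8.742) = 3.186×10^-4

L/L_☉ ≈ 3.19×10^-4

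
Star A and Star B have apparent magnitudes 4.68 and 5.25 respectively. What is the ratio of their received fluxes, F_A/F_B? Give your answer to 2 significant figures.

Magnitude difference = -0.57
Flux ratio = 10^(−0.4 Δm) = 10^(−0.4 × -0.57) = 10^0.228 = 1.690

F_A/F_B ≈ 1.7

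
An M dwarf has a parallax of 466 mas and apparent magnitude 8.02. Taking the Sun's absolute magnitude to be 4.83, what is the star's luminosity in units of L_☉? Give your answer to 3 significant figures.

d = 1/p = 1000/466 mas = 2.146 pc
M = m − 5 log₁₀ d + 5 = 8.02 − 5·0.3316 + 5 = 11.362
M − M_☉ = 11.362 − 4.83 = 6.532
L/L_☉ = 10^(−0.4 × 6.532) = 2.439×10^-3

L/L_☉ ≈ 2.44×10^-3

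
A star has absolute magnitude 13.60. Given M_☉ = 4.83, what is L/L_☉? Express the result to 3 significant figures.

L/L_☉ ≈ 3.10×10^-4

M − M_☉ = 13.60 − 4.83 = 8.770
L/L_☉ = 10^(−0.4 (M − M_☉)) = 10^-3.508 = 3.105×10^-4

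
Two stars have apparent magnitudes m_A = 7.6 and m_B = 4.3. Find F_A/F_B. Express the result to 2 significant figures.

F_A/F_B ≈ 0.048

Δm = 7.6 − (4.3) = 3.3
Flux ratio = 10^(−0.4 Δm) = 10^(−0.4 × 3.3) = 10^-1.320 = 0.04786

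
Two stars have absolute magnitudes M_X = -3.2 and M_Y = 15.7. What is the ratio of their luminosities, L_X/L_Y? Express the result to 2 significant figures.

L_X/L_Y ≈ 3.6×10^7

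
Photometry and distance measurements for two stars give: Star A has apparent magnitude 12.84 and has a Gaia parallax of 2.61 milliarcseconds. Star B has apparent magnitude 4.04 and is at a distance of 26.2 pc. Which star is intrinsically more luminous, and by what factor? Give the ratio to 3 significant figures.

Star A: p = 2.61 mas = 2.61×10^-3″ → d = 1/p = 383.1 pc
Star A: M = m − 5 log₁₀ d + 5 = 12.84 − 5·2.5834 + 5 = 4.923
Star B: M = m − 5 log₁₀ d + 5 = 4.04 − 5·1.4183 + 5 = 1.948
ΔM = M_A − M_B = 4.923 − (1.948) = 2.975; smaller M is more luminous → Star B.
L ratio = 10^(0.4 |ΔM|) = 10^1.190 = 15.48

Star B is more luminous, by a factor of 15.5.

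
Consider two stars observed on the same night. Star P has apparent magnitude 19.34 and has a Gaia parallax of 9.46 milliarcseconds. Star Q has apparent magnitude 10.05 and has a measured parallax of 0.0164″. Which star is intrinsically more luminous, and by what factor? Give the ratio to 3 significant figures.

Star P: p = 9.46 mas = 9.46×10^-3″ → d = 1/p = 105.7 pc
Star P: M = m − 5 log₁₀ d + 5 = 19.34 − 5·2.0241 + 5 = 14.219
Star Q: d = 1/p = 1/0.0164″ = 60.98 pc
Star Q: M = m − 5 log₁₀ d + 5 = 10.05 − 5·1.7852 + 5 = 6.124
ΔM = M_P − M_Q = 14.219 − (6.124) = 8.095; smaller M is more luminous → Star Q.
L ratio = 10^(0.4 |ΔM|) = 10^3.238 = 1730

Star Q is more luminous, by a factor of 1730.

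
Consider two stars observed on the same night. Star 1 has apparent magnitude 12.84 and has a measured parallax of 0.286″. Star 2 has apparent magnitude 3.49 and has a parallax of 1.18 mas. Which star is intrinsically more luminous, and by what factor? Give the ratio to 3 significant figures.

Star 2 is more luminous, by a factor of 3.23×10^8.

Star 1: d = 1/p = 1/0.286″ = 3.497 pc
Star 1: M = m − 5 log₁₀ d + 5 = 12.84 − 5·0.5436 + 5 = 15.122
Star 2: p = 1.18 mas = 1.18×10^-3″ → d = 1/p = 847.5 pc
Star 2: M = m − 5 log₁₀ d + 5 = 3.49 − 5·2.9281 + 5 = -6.151
ΔM = M_1 − M_2 = 15.122 − (-6.151) = 21.272; smaller M is more luminous → Star 2.
L ratio = 10^(0.4 |ΔM|) = 10^8.509 = 3.228×10^8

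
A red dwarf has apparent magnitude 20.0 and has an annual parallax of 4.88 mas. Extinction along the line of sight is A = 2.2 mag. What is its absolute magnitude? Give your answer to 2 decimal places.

M ≈ 11.24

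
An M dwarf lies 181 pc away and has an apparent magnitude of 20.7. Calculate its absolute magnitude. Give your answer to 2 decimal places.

M ≈ 14.41

5 log₁₀(d/10 pc) = 5 log₁₀(181.0) − 5 = 6.288
M = m − 5 log₁₀(d/10) = 20.7 − 6.288 = 14.412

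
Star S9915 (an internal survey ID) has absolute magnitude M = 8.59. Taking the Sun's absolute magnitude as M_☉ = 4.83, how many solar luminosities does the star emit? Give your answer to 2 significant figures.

M − M_☉ = 8.59 − 4.83 = 3.760
L/L_☉ = 10^(−0.4 (M − M_☉)) = 10^-1.504 = 0.03133

L/L_☉ ≈ 0.031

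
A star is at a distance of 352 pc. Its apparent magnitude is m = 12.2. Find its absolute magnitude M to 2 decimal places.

M ≈ 4.47

5 log₁₀(d/10 pc) = 5 log₁₀(352.0) − 5 = 7.733
M = m − 5 log₁₀(d/10) = 12.2 − 7.733 = 4.467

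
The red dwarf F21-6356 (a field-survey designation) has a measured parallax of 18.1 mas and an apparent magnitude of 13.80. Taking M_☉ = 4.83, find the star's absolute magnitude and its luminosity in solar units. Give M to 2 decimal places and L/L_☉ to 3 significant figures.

M ≈ 10.09; L/L_☉ ≈ 7.88×10^-3

d = 1/p = 1000/18.1 mas = 55.25 pc
M = m − 5 log₁₀ d + 5 = 13.80 − 5·1.7423 + 5 = 10.088
M − M_☉ = 10.088 − 4.83 = 5.258
L/L_☉ = 10^(−0.4 × 5.258) = 7.882×10^-3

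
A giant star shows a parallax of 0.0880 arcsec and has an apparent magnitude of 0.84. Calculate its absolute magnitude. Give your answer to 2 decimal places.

M ≈ 0.56

d = 1/p = 1/0.0880″ = 11.36 pc
5 log₁₀(d/10 pc) = 5 log₁₀(11.36) − 5 = 0.278
M = m − 5 log₁₀(d/10) = 0.84 − 0.278 = 0.562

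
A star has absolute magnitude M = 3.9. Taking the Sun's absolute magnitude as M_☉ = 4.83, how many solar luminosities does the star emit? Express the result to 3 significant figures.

M − M_☉ = 3.9 − 4.83 = -0.930
L/L_☉ = 10^(−0.4 (M − M_☉)) = 10^0.372 = 2.355

L/L_☉ ≈ 2.36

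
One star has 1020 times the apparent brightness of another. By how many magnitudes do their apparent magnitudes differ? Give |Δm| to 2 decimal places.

Pogson: Δm = −2.5 log₁₀(ratio) = −2.5 log₁₀(1020) = −2.5 × 3.0086 = -7.522

|Δm| ≈ 7.52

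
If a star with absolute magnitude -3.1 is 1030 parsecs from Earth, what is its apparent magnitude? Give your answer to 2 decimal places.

m = M + 5 log₁₀ d − 5 = -3.1 + 5·3.0128 − 5 = 6.964

m ≈ 6.96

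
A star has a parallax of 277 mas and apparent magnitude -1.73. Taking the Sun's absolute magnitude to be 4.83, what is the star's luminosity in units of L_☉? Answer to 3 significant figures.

d = 1/p = 1000/277 mas = 3.610 pc
M = m − 5 log₁₀ d + 5 = -1.73 − 5·0.5575 + 5 = 0.482
M − M_☉ = 0.482 − 4.83 = -4.348
L/L_☉ = 10^(−0.4 × -4.348) = 54.83

L/L_☉ ≈ 54.8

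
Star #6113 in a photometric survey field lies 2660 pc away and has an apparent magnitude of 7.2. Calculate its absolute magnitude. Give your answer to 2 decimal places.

M ≈ -4.92

5 log₁₀(d/10 pc) = 5 log₁₀(2660) − 5 = 12.124
M = m − 5 log₁₀(d/10) = 7.2 − 12.124 = -4.924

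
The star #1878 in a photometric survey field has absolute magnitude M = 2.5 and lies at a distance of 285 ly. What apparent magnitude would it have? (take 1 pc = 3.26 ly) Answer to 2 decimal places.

d = 285 ly / 3.26 = 87.42 pc
m = M + 5 log₁₀ d − 5 = 2.5 + 5·1.9416 − 5 = 7.208

m ≈ 7.21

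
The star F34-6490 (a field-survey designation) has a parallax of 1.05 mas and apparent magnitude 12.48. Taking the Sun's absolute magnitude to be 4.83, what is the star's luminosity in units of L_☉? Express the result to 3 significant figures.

L/L_☉ ≈ 7.90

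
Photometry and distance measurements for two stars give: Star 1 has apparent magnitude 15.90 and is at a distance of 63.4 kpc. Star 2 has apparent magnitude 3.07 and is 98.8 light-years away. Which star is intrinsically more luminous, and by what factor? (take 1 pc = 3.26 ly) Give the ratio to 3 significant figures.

Star 1: d = 63.4 kpc = 63400 pc
Star 1: M = m − 5 log₁₀ d + 5 = 15.90 − 5·4.8021 + 5 = -3.110
Star 2: d = 98.8 ly / 3.26 = 30.31 pc
Star 2: M = m − 5 log₁₀ d + 5 = 3.07 − 5·1.4815 + 5 = 0.662
ΔM = M_1 − M_2 = -3.110 − (0.662) = -3.773; smaller M is more luminous → Star 1.
L ratio = 10^(0.4 |ΔM|) = 10^1.509 = 32.29

Star 1 is more luminous, by a factor of 32.3.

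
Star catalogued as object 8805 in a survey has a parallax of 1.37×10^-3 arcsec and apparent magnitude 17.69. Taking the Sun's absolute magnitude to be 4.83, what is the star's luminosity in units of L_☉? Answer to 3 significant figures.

d = 1/p = 1/1.37×10^-3″ = 729.9 pc
M = m − 5 log₁₀ d + 5 = 17.69 − 5·2.8633 + 5 = 8.374
M − M_☉ = 8.374 − 4.83 = 3.544
L/L_☉ = 10^(−0.4 × 3.544) = 0.03824

L/L_☉ ≈ 0.0382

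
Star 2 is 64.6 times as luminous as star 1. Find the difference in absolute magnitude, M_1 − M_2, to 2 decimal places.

Pogson: ΔM = −2.5 log₁₀(ratio) = −2.5 log₁₀(64.6) = −2.5 × 1.8102 = -4.526
Star 2 is brighter so has the smaller magnitude: M_1 − M_2 is positive.

M_1 − M_2 ≈ 4.53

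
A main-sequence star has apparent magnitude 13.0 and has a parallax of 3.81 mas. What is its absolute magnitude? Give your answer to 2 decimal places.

p = 3.81 mas = 3.81×10^-3″ → d = 1/p = 262.5 pc
5 log₁₀(d/10 pc) = 5 log₁₀(262.5) − 5 = 7.095
M = m − 5 log₁₀(d/10) = 13.0 − 7.095 = 5.905

M ≈ 5.90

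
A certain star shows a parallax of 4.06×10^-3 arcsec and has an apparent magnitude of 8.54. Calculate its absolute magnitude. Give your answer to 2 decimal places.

d = 1/p = 1/4.06×10^-3″ = 246.3 pc
5 log₁₀(d/10 pc) = 5 log₁₀(246.3) − 5 = 6.957
M = m − 5 log₁₀(d/10) = 8.54 − 6.957 = 1.583

M ≈ 1.58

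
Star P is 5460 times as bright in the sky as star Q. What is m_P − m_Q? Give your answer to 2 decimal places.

Pogson: Δm = −2.5 log₁₀(ratio) = −2.5 log₁₀(5460) = −2.5 × 3.7372 = -9.343
Star P is brighter, so it has the smaller magnitude: the difference is negative.

m_P − m_Q ≈ -9.34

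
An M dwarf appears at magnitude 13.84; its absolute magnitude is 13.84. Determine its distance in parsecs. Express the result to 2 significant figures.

d ≈ 10 pc

Distance modulus: m − M = 13.84 − (13.84) = 0.000
m − M = 5 log₁₀ d − 5
log₁₀ d = (m − M)/5 + 1 = 1.0000
d = 10^1.0000 = 10.00 pc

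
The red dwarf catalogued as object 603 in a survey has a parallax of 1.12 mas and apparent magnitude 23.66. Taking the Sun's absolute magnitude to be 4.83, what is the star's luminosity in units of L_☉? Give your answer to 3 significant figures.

d = 1/p = 1000/1.12 mas = 892.9 pc
M = m − 5 log₁₀ d + 5 = 23.66 − 5·2.9508 + 5 = 13.906
M − M_☉ = 13.906 − 4.83 = 9.076
L/L_☉ = 10^(−0.4 × 9.076) = 2.342×10^-4

L/L_☉ ≈ 2.34×10^-4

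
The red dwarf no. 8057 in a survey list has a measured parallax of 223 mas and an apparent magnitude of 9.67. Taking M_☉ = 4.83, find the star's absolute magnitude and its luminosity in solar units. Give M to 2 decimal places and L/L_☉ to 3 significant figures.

d = 1/p = 1000/223 mas = 4.484 pc
M = m − 5 log₁₀ d + 5 = 9.67 − 5·0.6517 + 5 = 11.412
M − M_☉ = 11.412 − 4.83 = 6.582
L/L_☉ = 10^(−0.4 × 6.582) = 2.330×10^-3

M ≈ 11.41; L/L_☉ ≈ 2.33×10^-3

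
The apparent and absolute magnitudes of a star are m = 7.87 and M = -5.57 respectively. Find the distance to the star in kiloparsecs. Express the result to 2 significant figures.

μ = m − M = 13.440
m − M = 5 log₁₀ d − 5
log₁₀ d = (m − M)/5 + 1 = 3.6880
d = 10^3.6880 = 4875 pc
= 4.875 kpc

d ≈ 4.9 kpc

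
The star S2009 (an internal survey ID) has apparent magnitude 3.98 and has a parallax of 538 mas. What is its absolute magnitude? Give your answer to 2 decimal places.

M ≈ 7.63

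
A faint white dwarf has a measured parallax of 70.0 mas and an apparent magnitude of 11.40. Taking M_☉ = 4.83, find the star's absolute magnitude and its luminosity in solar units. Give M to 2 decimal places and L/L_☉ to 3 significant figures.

d = 1/p = 1000/70.0 mas = 14.29 pc
M = m − 5 log₁₀ d + 5 = 11.40 − 5·1.1549 + 5 = 10.625
M − M_☉ = 10.625 − 4.83 = 5.795
L/L_☉ = 10^(−0.4 × 5.795) = 4.806×10^-3

M ≈ 10.63; L/L_☉ ≈ 4.81×10^-3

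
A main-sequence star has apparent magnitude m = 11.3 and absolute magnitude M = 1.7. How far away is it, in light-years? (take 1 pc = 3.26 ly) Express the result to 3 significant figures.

d ≈ 2710 ly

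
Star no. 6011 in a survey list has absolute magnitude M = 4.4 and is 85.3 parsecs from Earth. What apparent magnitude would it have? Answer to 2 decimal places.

m ≈ 9.05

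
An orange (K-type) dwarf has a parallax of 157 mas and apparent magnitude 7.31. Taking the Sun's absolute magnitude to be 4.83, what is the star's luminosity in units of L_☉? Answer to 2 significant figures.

d = 1/p = 1000/157 mas = 6.369 pc
M = m − 5 log₁₀ d + 5 = 7.31 − 5·0.8041 + 5 = 8.289
M − M_☉ = 8.289 − 4.83 = 3.459
L/L_☉ = 10^(−0.4 × 3.459) = 0.04132

L/L_☉ ≈ 0.041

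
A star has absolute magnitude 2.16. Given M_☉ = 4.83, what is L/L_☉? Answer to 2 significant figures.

L/L_☉ ≈ 12

M − M_☉ = 2.16 − 4.83 = -2.670
L/L_☉ = 10^(−0.4 (M − M_☉)) = 10^1.068 = 11.69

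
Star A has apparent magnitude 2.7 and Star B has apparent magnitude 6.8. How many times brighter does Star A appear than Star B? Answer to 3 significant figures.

43.7

Magnitude difference = -4.1
Flux ratio = 10^(−0.4 Δm) = 10^(−0.4 × -4.1) = 10^1.640 = 43.65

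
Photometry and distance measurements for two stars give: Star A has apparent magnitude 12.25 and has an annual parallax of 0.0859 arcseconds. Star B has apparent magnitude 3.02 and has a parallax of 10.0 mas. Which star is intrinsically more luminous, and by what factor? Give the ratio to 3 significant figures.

Star B is more luminous, by a factor of 363000.

Star A: d = 1/p = 1/0.0859″ = 11.64 pc
Star A: M = m − 5 log₁₀ d + 5 = 12.25 − 5·1.0660 + 5 = 11.920
Star B: p = 10.0 mas = 0.0100″ → d = 1/p = 100.0 pc
Star B: M = m − 5 log₁₀ d + 5 = 3.02 − 5·2.0000 + 5 = -1.980
ΔM = M_A − M_B = 11.920 − (-1.980) = 13.900; smaller M is more luminous → Star B.
L ratio = 10^(0.4 |ΔM|) = 10^5.560 = 363100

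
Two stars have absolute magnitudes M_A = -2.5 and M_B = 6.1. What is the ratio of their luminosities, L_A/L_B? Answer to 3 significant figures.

ΔM = M_A − M_B = -8.6
L_A/L_B = 10^(−0.4 ΔM) = 10^3.440 = 2754

L_A/L_B ≈ 2750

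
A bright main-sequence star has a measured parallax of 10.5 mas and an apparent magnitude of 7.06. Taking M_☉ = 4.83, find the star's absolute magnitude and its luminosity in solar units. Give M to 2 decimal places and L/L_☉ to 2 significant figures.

d = 1/p = 1000/10.5 mas = 95.24 pc
M = m − 5 log₁₀ d + 5 = 7.06 − 5·1.9788 + 5 = 2.166
M − M_☉ = 2.166 − 4.83 = -2.664
L/L_☉ = 10^(−0.4 × -2.664) = 11.63

M ≈ 2.17; L/L_☉ ≈ 12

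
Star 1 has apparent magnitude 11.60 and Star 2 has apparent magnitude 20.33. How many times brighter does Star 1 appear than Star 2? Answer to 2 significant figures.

3100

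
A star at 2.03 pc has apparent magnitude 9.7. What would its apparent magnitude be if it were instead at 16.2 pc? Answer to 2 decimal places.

m ≈ 14.21

Flux ∝ 1/d², so Δm = 5 log₁₀(d₂/d₁) = 5 log₁₀(16.2/2.03) = 4.510
m₂ = m₁ + Δm = 9.7 + (4.510) = 14.210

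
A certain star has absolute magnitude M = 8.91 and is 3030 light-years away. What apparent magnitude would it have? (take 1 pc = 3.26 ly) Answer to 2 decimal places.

m ≈ 18.75

d = 3030 ly / 3.26 = 929.4 pc
m = M + 5 log₁₀ d − 5 = 8.91 + 5·2.9682 − 5 = 18.751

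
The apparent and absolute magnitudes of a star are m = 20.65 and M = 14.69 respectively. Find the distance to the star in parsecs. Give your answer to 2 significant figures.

d ≈ 160 pc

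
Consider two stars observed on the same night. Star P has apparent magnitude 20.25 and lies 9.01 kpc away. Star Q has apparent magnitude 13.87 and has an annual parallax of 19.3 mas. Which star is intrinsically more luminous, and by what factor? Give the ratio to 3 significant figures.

Star P is more luminous, by a factor of 84.8.

Star P: d = 9.01 kpc = 9010 pc
Star P: M = m − 5 log₁₀ d + 5 = 20.25 − 5·3.9547 + 5 = 5.476
Star Q: p = 19.3 mas = 0.0193″ → d = 1/p = 51.81 pc
Star Q: M = m − 5 log₁₀ d + 5 = 13.87 − 5·1.7144 + 5 = 10.298
ΔM = M_P − M_Q = 5.476 − (10.298) = -4.821; smaller M is more luminous → Star P.
L ratio = 10^(0.4 |ΔM|) = 10^1.929 = 84.83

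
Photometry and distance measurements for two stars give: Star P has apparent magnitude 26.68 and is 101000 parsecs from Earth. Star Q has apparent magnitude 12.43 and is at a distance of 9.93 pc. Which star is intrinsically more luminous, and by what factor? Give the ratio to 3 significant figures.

Star P: M = m − 5 log₁₀ d + 5 = 26.68 − 5·5.0043 + 5 = 6.658
Star Q: M = m − 5 log₁₀ d + 5 = 12.43 − 5·0.9969 + 5 = 12.445
ΔM = M_P − M_Q = 6.658 − (12.445) = -5.787; smaller M is more luminous → Star P.
L ratio = 10^(0.4 |ΔM|) = 10^2.315 = 206.4

Star P is more luminous, by a factor of 206.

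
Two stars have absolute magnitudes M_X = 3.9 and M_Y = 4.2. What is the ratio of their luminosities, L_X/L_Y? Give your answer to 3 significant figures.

L_X/L_Y ≈ 1.32

ΔM = M_X − M_Y = -0.3
L_X/L_Y = 10^(−0.4 ΔM) = 10^0.120 = 1.318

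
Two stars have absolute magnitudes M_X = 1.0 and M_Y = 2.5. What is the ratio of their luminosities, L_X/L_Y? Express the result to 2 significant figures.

L_X/L_Y ≈ 4.0

ΔM = M_X − M_Y = -1.5
L_X/L_Y = 10^(−0.4 ΔM) = 10^0.600 = 3.981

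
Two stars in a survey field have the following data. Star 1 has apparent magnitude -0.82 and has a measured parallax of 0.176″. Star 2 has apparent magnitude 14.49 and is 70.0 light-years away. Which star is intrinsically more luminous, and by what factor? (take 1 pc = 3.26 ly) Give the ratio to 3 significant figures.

Star 1: d = 1/p = 1/0.176″ = 5.682 pc
Star 1: M = m − 5 log₁₀ d + 5 = -0.82 − 5·0.7545 + 5 = 0.408
Star 2: d = 70.0 ly / 3.26 = 21.47 pc
Star 2: M = m − 5 log₁₀ d + 5 = 14.49 − 5·1.3319 + 5 = 12.831
ΔM = M_1 − M_2 = 0.408 − (12.831) = -12.423; smaller M is more luminous → Star 1.
L ratio = 10^(0.4 |ΔM|) = 10^4.969 = 93160

Star 1 is more luminous, by a factor of 93200.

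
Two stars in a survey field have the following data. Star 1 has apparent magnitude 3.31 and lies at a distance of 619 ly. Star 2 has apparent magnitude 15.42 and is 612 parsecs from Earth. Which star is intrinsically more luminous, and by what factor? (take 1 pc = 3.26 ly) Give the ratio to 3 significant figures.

Star 1 is more luminous, by a factor of 6720.

Star 1: d = 619 ly / 3.26 = 189.9 pc
Star 1: M = m − 5 log₁₀ d + 5 = 3.31 − 5·2.2785 + 5 = -3.082
Star 2: M = m − 5 log₁₀ d + 5 = 15.42 − 5·2.7868 + 5 = 6.486
ΔM = M_1 − M_2 = -3.082 − (6.486) = -9.569; smaller M is more luminous → Star 1.
L ratio = 10^(0.4 |ΔM|) = 10^3.827 = 6721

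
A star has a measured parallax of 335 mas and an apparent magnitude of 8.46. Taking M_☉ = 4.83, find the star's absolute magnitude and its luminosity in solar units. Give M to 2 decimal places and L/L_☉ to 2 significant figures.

M ≈ 11.09; L/L_☉ ≈ 3.1×10^-3

d = 1/p = 1000/335 mas = 2.985 pc
M = m − 5 log₁₀ d + 5 = 8.46 − 5·0.4750 + 5 = 11.085
M − M_☉ = 11.085 − 4.83 = 6.255
L/L_☉ = 10^(−0.4 × 6.255) = 3.147×10^-3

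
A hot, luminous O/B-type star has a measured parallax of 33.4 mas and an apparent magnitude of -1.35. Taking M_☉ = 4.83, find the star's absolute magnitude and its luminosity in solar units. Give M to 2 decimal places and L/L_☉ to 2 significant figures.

d = 1/p = 1000/33.4 mas = 29.94 pc
M = m − 5 log₁₀ d + 5 = -1.35 − 5·1.4763 + 5 = -3.731
M − M_☉ = -3.731 − 4.83 = -8.561
L/L_☉ = 10^(−0.4 × -8.561) = 2658

M ≈ -3.73; L/L_☉ ≈ 2700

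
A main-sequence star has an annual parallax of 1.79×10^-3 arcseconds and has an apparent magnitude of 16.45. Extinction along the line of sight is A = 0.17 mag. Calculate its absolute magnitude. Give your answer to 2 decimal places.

d = 1/p = 1/1.79×10^-3″ = 558.7 pc
5 log₁₀(d/10 pc) = 5 log₁₀(558.7) − 5 = 8.736
M = m − 5 log₁₀(d/10) − A = 16.45 − 8.736 − 0.17 = 7.544

M ≈ 7.54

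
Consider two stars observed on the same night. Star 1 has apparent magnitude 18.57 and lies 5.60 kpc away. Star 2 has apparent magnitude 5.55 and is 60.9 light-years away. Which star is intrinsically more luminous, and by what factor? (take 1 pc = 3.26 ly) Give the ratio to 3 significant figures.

Star 2 is more luminous, by a factor of 1.80.

Star 1: d = 5.60 kpc = 5600 pc
Star 1: M = m − 5 log₁₀ d + 5 = 18.57 − 5·3.7482 + 5 = 4.829
Star 2: d = 60.9 ly / 3.26 = 18.68 pc
Star 2: M = m − 5 log₁₀ d + 5 = 5.55 − 5·1.2714 + 5 = 4.193
ΔM = M_1 − M_2 = 4.829 − (4.193) = 0.636; smaller M is more luminous → Star 2.
L ratio = 10^(0.4 |ΔM|) = 10^0.254 = 1.796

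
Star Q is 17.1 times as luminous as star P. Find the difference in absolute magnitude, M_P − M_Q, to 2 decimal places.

M_P − M_Q ≈ 3.08

Pogson: ΔM = −2.5 log₁₀(ratio) = −2.5 log₁₀(17.1) = −2.5 × 1.2330 = -3.082
Star Q is brighter so has the smaller magnitude: M_P − M_Q is positive.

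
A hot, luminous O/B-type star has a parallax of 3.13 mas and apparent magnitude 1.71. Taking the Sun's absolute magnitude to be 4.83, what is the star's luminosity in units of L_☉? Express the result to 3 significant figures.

L/L_☉ ≈ 18100

d = 1/p = 1000/3.13 mas = 319.5 pc
M = m − 5 log₁₀ d + 5 = 1.71 − 5·2.5045 + 5 = -5.812
M − M_☉ = -5.812 − 4.83 = -10.642
L/L_☉ = 10^(−0.4 × -10.642) = 18070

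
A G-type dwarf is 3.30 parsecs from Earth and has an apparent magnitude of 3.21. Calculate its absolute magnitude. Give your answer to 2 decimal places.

5 log₁₀(d/10 pc) = 5 log₁₀(3.300) − 5 = -2.407
M = m − 5 log₁₀(d/10) = 3.21 + 2.407 = 5.617

M ≈ 5.62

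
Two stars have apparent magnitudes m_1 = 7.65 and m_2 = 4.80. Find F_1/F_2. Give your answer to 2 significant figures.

F_1/F_2 ≈ 0.072

Magnitude difference = 2.85
Flux ratio = 10^(−0.4 Δm) = 10^(−0.4 × 2.85) = 10^-1.140 = 0.07244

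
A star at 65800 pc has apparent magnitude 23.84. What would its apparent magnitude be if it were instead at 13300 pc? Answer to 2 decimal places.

Flux ∝ 1/d², so Δm = 5 log₁₀(d₂/d₁) = 5 log₁₀(13300/65800) = -3.472
m₂ = m₁ + Δm = 23.84 + (-3.472) = 20.368

m ≈ 20.37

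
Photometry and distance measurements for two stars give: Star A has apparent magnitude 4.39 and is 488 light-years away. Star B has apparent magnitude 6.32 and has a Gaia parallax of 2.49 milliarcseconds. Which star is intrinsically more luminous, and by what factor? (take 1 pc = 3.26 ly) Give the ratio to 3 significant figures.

Star A: d = 488 ly / 3.26 = 149.7 pc
Star A: M = m − 5 log₁₀ d + 5 = 4.39 − 5·2.1752 + 5 = -1.486
Star B: p = 2.49 mas = 2.49×10^-3″ → d = 1/p = 401.6 pc
Star B: M = m − 5 log₁₀ d + 5 = 6.32 − 5·2.6038 + 5 = -1.699
ΔM = M_A − M_B = -1.486 − (-1.699) = 0.213; smaller M is more luminous → Star B.
L ratio = 10^(0.4 |ΔM|) = 10^0.085 = 1.217

Star B is more luminous, by a factor of 1.22.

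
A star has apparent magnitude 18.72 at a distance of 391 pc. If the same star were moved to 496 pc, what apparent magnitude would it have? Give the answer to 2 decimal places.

m ≈ 19.24

Flux ∝ 1/d², so Δm = 5 log₁₀(d₂/d₁) = 5 log₁₀(496/391) = 0.517
m₂ = m₁ + Δm = 18.72 + (0.517) = 19.237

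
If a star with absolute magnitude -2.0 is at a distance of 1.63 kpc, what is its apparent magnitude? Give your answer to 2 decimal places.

m ≈ 9.06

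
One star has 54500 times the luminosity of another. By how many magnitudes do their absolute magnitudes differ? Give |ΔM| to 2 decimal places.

|ΔM| ≈ 11.84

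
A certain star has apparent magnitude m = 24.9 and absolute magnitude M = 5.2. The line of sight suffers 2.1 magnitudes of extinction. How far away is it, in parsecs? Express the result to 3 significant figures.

m − M = 5 log₁₀(d/10 pc) + A  ⇒  24.9 − (5.2) − 2.1 = 5 log₁₀(d/10)
17.600 = 5 log₁₀(d/10)
log₁₀ d = (m − M − A)/5 + 1 = 4.5200
d = 10^4.5200 = 33110 pc

d ≈ 33100 pc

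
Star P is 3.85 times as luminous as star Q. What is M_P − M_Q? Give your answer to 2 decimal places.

Pogson: ΔM = −2.5 log₁₀(ratio) = −2.5 log₁₀(3.85) = −2.5 × 0.5855 = -1.464
Star P is brighter, so it has the smaller magnitude: the difference is negative.

M_P − M_Q ≈ -1.46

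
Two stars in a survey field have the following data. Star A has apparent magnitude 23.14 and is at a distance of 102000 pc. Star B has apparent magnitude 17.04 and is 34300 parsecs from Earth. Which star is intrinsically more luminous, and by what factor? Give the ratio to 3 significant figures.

Star B is more luminous, by a factor of 31.1.

Star A: M = m − 5 log₁₀ d + 5 = 23.14 − 5·5.0086 + 5 = 3.097
Star B: M = m − 5 log₁₀ d + 5 = 17.04 − 5·4.5353 + 5 = -0.636
ΔM = M_A − M_B = 3.097 − (-0.636) = 3.733; smaller M is more luminous → Star B.
L ratio = 10^(0.4 |ΔM|) = 10^1.493 = 31.14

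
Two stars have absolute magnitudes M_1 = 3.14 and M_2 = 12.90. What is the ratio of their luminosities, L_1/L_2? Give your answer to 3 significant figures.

L_1/L_2 ≈ 8020

ΔM = M_1 − M_2 = -9.76
L_1/L_2 = 10^(−0.4 ΔM) = 10^3.904 = 8017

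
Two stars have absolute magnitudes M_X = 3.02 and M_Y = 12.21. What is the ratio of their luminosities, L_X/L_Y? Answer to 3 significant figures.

L_X/L_Y ≈ 4740

ΔM = M_X − M_Y = -9.19
L_X/L_Y = 10^(−0.4 ΔM) = 10^3.676 = 4742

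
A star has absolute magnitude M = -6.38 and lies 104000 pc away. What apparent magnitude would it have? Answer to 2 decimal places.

m ≈ 13.71

m = M + 5 log₁₀ d − 5 = -6.38 + 5·5.0170 − 5 = 13.705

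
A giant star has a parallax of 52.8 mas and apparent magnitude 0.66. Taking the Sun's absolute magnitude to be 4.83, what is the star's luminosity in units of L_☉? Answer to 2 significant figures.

L/L_☉ ≈ 170

d = 1/p = 1000/52.8 mas = 18.94 pc
M = m − 5 log₁₀ d + 5 = 0.66 − 5·1.2774 + 5 = -0.727
M − M_☉ = -0.727 − 4.83 = -5.557
L/L_☉ = 10^(−0.4 × -5.557) = 167.0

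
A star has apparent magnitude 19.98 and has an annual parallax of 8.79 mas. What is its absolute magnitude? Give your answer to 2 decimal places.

p = 8.79 mas = 8.79×10^-3″ → d = 1/p = 113.8 pc
5 log₁₀(d/10 pc) = 5 log₁₀(113.8) − 5 = 5.280
M = m − 5 log₁₀(d/10) = 19.98 − 5.280 = 14.700

M ≈ 14.70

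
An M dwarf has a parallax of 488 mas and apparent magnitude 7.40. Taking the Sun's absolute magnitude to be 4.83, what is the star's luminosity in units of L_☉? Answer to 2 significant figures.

L/L_☉ ≈ 3.9×10^-3

d = 1/p = 1000/488 mas = 2.049 pc
M = m − 5 log₁₀ d + 5 = 7.40 − 5·0.3116 + 5 = 10.842
M − M_☉ = 10.842 − 4.83 = 6.012
L/L_☉ = 10^(−0.4 × 6.012) = 3.937×10^-3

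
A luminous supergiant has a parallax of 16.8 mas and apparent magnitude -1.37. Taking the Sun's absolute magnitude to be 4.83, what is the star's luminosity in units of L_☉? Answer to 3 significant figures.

L/L_☉ ≈ 10700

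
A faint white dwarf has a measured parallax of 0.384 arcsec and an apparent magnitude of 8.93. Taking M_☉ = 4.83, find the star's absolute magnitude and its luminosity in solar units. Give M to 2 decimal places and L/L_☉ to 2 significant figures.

d = 1/p = 1/0.384″ = 2.604 pc
M = m − 5 log₁₀ d + 5 = 8.93 − 5·0.4157 + 5 = 11.852
M − M_☉ = 11.852 − 4.83 = 7.022
L/L_☉ = 10^(−0.4 × 7.022) = 1.554×10^-3

M ≈ 11.85; L/L_☉ ≈ 1.6×10^-3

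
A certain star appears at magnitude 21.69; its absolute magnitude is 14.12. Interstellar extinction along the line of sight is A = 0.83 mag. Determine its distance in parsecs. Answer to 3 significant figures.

d ≈ 223 pc

m − M = 5 log₁₀(d/10 pc) + A  ⇒  21.69 − (14.12) − 0.83 = 5 log₁₀(d/10)
6.740 = 5 log₁₀(d/10)
log₁₀ d = (m − M − A)/5 + 1 = 2.3480
d = 10^2.3480 = 222.8 pc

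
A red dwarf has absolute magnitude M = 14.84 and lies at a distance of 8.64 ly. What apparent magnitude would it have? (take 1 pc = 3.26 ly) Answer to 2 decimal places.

m ≈ 11.96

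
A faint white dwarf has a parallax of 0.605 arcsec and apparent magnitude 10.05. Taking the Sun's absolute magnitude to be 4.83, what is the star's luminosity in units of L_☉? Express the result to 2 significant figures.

L/L_☉ ≈ 2.2×10^-4

d = 1/p = 1/0.605″ = 1.653 pc
M = m − 5 log₁₀ d + 5 = 10.05 − 5·0.2182 + 5 = 13.959
M − M_☉ = 13.959 − 4.83 = 9.129
L/L_☉ = 10^(−0.4 × 9.129) = 2.231×10^-4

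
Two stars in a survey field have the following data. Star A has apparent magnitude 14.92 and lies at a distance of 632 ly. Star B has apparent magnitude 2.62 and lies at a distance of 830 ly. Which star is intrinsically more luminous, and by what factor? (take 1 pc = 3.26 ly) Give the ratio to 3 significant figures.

Star B is more luminous, by a factor of 143000.

Star A: d = 632 ly / 3.26 = 193.9 pc
Star A: M = m − 5 log₁₀ d + 5 = 14.92 − 5·2.2875 + 5 = 8.483
Star B: d = 830 ly / 3.26 = 254.6 pc
Star B: M = m − 5 log₁₀ d + 5 = 2.62 − 5·2.4059 + 5 = -4.409
ΔM = M_A − M_B = 8.483 − (-4.409) = 12.892; smaller M is more luminous → Star B.
L ratio = 10^(0.4 |ΔM|) = 10^5.157 = 143500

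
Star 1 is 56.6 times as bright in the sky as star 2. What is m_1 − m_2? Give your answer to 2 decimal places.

Pogson: Δm = −2.5 log₁₀(ratio) = −2.5 log₁₀(56.6) = −2.5 × 1.7528 = -4.382
Star 1 is brighter, so it has the smaller magnitude: the difference is negative.

m_1 − m_2 ≈ -4.38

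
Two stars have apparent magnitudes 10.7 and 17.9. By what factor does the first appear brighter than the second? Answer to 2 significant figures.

Magnitude difference = -7.2
Flux ratio = 10^(−0.4 Δm) = 10^(−0.4 × -7.2) = 10^2.880 = 758.6

760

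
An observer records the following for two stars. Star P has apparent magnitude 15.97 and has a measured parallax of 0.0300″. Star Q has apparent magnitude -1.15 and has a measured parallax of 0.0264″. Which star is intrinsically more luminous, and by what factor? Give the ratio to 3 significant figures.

Star P: d = 1/p = 1/0.0300″ = 33.33 pc
Star P: M = m − 5 log₁₀ d + 5 = 15.97 − 5·1.5229 + 5 = 13.356
Star Q: d = 1/p = 1/0.0264″ = 37.88 pc
Star Q: M = m − 5 log₁₀ d + 5 = -1.15 − 5·1.5784 + 5 = -4.042
ΔM = M_P − M_Q = 13.356 − (-4.042) = 17.398; smaller M is more luminous → Star Q.
L ratio = 10^(0.4 |ΔM|) = 10^6.959 = 9.100×10^6

Star Q is more luminous, by a factor of 9.10×10^6.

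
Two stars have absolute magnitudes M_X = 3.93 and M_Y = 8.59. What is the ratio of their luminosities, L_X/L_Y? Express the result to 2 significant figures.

L_X/L_Y ≈ 73

ΔM = M_X − M_Y = -4.66
L_X/L_Y = 10^(−0.4 ΔM) = 10^1.864 = 73.11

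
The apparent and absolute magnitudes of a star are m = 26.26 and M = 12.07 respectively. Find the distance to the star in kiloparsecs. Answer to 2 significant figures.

Distance modulus: m − M = 26.26 − (12.07) = 14.190
m − M = 5 log₁₀ d − 5
log₁₀ d = (m − M)/5 + 1 = 3.8380
d = 10^3.8380 = 6887 pc
= 6.887 kpc

d ≈ 6.9 kpc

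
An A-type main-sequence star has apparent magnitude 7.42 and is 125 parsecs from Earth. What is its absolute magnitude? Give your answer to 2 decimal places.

M ≈ 1.94

5 log₁₀(d/10 pc) = 5 log₁₀(125.0) − 5 = 5.485
M = m − 5 log₁₀(d/10) = 7.42 − 5.485 = 1.935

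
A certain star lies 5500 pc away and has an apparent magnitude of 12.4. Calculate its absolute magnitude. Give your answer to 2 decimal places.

M ≈ -1.30

5 log₁₀(d/10 pc) = 5 log₁₀(5500) − 5 = 13.702
M = m − 5 log₁₀(d/10) = 12.4 − 13.702 = -1.302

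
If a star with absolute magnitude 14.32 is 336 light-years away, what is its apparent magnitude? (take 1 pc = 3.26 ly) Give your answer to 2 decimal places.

m ≈ 19.39

d = 336 ly / 3.26 = 103.1 pc
m = M + 5 log₁₀ d − 5 = 14.32 + 5·2.0131 − 5 = 19.386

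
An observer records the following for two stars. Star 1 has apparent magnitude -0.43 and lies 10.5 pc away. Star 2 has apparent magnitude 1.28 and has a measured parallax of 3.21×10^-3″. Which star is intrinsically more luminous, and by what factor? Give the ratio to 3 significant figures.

Star 2 is more luminous, by a factor of 182.

Star 1: M = m − 5 log₁₀ d + 5 = -0.43 − 5·1.0212 + 5 = -0.536
Star 2: d = 1/p = 1/3.21×10^-3″ = 311.5 pc
Star 2: M = m − 5 log₁₀ d + 5 = 1.28 − 5·2.4935 + 5 = -6.187
ΔM = M_1 − M_2 = -0.536 − (-6.187) = 5.652; smaller M is more luminous → Star 2.
L ratio = 10^(0.4 |ΔM|) = 10^2.261 = 182.2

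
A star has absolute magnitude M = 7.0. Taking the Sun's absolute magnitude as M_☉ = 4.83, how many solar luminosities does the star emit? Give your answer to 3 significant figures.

L/L_☉ ≈ 0.136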